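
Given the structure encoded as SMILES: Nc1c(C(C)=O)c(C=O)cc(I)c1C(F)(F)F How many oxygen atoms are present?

Scan the SMILES for O atoms (remember two-letter symbols like Cl and Br are single atoms).
Oxygen count: 2.

2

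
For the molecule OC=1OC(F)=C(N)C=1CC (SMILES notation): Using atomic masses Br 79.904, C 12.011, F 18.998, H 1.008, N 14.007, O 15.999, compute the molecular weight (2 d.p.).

145.13 g/mol

First, the molecular formula is C6H8FNO2 (counting implicit H from valence).
  C: 6 × 12.011 = 72.066
  F: 1 × 18.998 = 18.998
  H: 8 × 1.008 = 8.064
  N: 1 × 14.007 = 14.007
  O: 2 × 15.999 = 31.998
Sum: 6×12.011 + 1×18.998 + 8×1.008 + 1×14.007 + 2×15.999 = 145.133 → 145.13 g/mol.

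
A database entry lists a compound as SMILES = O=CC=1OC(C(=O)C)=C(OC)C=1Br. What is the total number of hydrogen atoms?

7

Walk through each heavy atom and fill implicit hydrogens from standard valence (C 4, N 3, O 2, S 2, halogen 1):
  atom 1: O, bond orders sum to 2 (valence 2) → 0 H
  atom 2: C, bond orders sum to 3 (valence 4) → 1 H
  atom 3: C, bond orders sum to 4 (valence 4) → 0 H
  atom 4: O, bond orders sum to 2 (valence 2) → 0 H
  atom 5: C, bond orders sum to 4 (valence 4) → 0 H
  atom 6: C, bond orders sum to 4 (valence 4) → 0 H
  atom 7: O, bond orders sum to 2 (valence 2) → 0 H
  atom 8: C, bond orders sum to 1 (valence 4) → 3 H
  atom 9: C, bond orders sum to 4 (valence 4) → 0 H
  atom 10: O, bond orders sum to 2 (valence 2) → 0 H
  atom 11: C, bond orders sum to 1 (valence 4) → 3 H
  atom 12: C, bond orders sum to 4 (valence 4) → 0 H
  atom 13: Br (halogen, monovalent) → 0 H
Total hydrogens: 7.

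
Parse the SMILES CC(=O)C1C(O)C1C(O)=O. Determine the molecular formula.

C6H8O4

Walk through each heavy atom and fill implicit hydrogens from standard valence (C 4, N 3, O 2, S 2, halogen 1):
  atom 1: C, bond orders sum to 1 (valence 4) → 3 H
  atom 2: C, bond orders sum to 4 (valence 4) → 0 H
  atom 3: O, bond orders sum to 2 (valence 2) → 0 H
  atom 4: C, bond orders sum to 3 (valence 4) → 1 H
  atom 5: C, bond orders sum to 3 (valence 4) → 1 H
  atom 6: O, bond orders sum to 1 (valence 2) → 1 H
  atom 7: C, bond orders sum to 3 (valence 4) → 1 H
  atom 8: C, bond orders sum to 4 (valence 4) → 0 H
  atom 9: O, bond orders sum to 1 (valence 2) → 1 H
  atom 10: O, bond orders sum to 2 (valence 2) → 0 H
Totals → C:6, H:8, O:4.
In Hill order: C6H8O4.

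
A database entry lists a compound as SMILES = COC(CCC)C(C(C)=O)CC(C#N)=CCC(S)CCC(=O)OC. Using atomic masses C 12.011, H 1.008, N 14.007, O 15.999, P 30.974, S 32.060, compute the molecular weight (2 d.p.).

First, the molecular formula is C18H29NO4S (counting implicit H from valence).
  C: 18 × 12.011 = 216.198
  H: 29 × 1.008 = 29.232
  N: 1 × 14.007 = 14.007
  O: 4 × 15.999 = 63.996
  S: 1 × 32.060 = 32.060
Sum: 18×12.011 + 29×1.008 + 1×14.007 + 4×15.999 + 1×32.060 = 355.493 → 355.49 g/mol.

355.49 g/mol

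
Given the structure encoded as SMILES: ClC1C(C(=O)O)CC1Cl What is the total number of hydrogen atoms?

6

Walk through each heavy atom and fill implicit hydrogens from standard valence (C 4, N 3, O 2, S 2, halogen 1):
  atom 1: Cl (halogen, monovalent) → 0 H
  atom 2: C, bond orders sum to 3 (valence 4) → 1 H
  atom 3: C, bond orders sum to 3 (valence 4) → 1 H
  atom 4: C, bond orders sum to 4 (valence 4) → 0 H
  atom 5: O, bond orders sum to 2 (valence 2) → 0 H
  atom 6: O, bond orders sum to 1 (valence 2) → 1 H
  atom 7: C, bond orders sum to 2 (valence 4) → 2 H
  atom 8: C, bond orders sum to 3 (valence 4) → 1 H
  atom 9: Cl (halogen, monovalent) → 0 H
Total hydrogens: 6.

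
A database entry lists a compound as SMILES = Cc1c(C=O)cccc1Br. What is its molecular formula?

Walk through each heavy atom and fill implicit hydrogens from standard valence (C 4, N 3, O 2, S 2, halogen 1); for lowercase aromatic atoms, an aromatic c carries 1 H when it has two neighbours and 0 H with three, and aromatic n carries 0 H:
  atom 1: C, bond orders sum to 1 (valence 4) → 3 H
  atom 2: aromatic c, 3 neighbours → 0 H
  atom 3: aromatic c, 3 neighbours → 0 H
  atom 4: C, bond orders sum to 3 (valence 4) → 1 H
  atom 5: O, bond orders sum to 2 (valence 2) → 0 H
  atom 6: aromatic c, 2 neighbours → 1 H
  atom 7: aromatic c, 2 neighbours → 1 H
  atom 8: aromatic c, 2 neighbours → 1 H
  atom 9: aromatic c, 3 neighbours → 0 H
  atom 10: Br (halogen, monovalent) → 0 H
Totals → C:8, H:7, Br:1, O:1.

C8H7BrO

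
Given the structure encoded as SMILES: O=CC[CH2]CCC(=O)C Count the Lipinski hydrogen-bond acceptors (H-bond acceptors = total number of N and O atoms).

2

N atoms: 0; O atoms: 2.
Lipinski HBA = 0 + 2 = 2.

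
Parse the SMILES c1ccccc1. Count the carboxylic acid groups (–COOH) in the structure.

0

Scan the SMILES for the carboxylic acid motif — none present.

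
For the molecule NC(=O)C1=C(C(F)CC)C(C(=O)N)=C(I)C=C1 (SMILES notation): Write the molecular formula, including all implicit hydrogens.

C11H12FIN2O2

Walk through each heavy atom and fill implicit hydrogens from standard valence (C 4, N 3, O 2, S 2, halogen 1):
  atom 1: N, bond orders sum to 1 (valence 3) → 2 H
  atom 2: C, bond orders sum to 4 (valence 4) → 0 H
  atom 3: O, bond orders sum to 2 (valence 2) → 0 H
  atom 4: C, bond orders sum to 4 (valence 4) → 0 H
  atom 5: C, bond orders sum to 4 (valence 4) → 0 H
  atom 6: C, bond orders sum to 3 (valence 4) → 1 H
  atom 7: F (halogen, monovalent) → 0 H
  atom 8: C, bond orders sum to 2 (valence 4) → 2 H
  atom 9: C, bond orders sum to 1 (valence 4) → 3 H
  atom 10: C, bond orders sum to 4 (valence 4) → 0 H
  atom 11: C, bond orders sum to 4 (valence 4) → 0 H
  atom 12: O, bond orders sum to 2 (valence 2) → 0 H
  atom 13: N, bond orders sum to 1 (valence 3) → 2 H
  atom 14: C, bond orders sum to 4 (valence 4) → 0 H
  atom 15: I (halogen, monovalent) → 0 H
  atom 16: C, bond orders sum to 3 (valence 4) → 1 H
  atom 17: C, bond orders sum to 3 (valence 4) → 1 H
Totals → C:11, H:12, F:1, I:1, N:2, O:2.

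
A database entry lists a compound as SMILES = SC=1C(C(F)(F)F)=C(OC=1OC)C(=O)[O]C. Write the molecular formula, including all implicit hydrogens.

C8H7F3O4S

Walk through each heavy atom and fill implicit hydrogens from standard valence (C 4, N 3, O 2, S 2, halogen 1):
  atom 1: S, bond orders sum to 1 (valence 2) → 1 H
  atom 2: C, bond orders sum to 4 (valence 4) → 0 H
  atom 3: C, bond orders sum to 4 (valence 4) → 0 H
  atom 4: C, bond orders sum to 4 (valence 4) → 0 H
  atom 5: F (halogen, monovalent) → 0 H
  atom 6: F (halogen, monovalent) → 0 H
  atom 7: F (halogen, monovalent) → 0 H
  atom 8: C, bond orders sum to 4 (valence 4) → 0 H
  atom 9: O, bond orders sum to 2 (valence 2) → 0 H
  atom 10: C, bond orders sum to 4 (valence 4) → 0 H
  atom 11: O, bond orders sum to 2 (valence 2) → 0 H
  atom 12: C, bond orders sum to 1 (valence 4) → 3 H
  atom 13: C, bond orders sum to 4 (valence 4) → 0 H
  atom 14: O, bond orders sum to 2 (valence 2) → 0 H
  atom 15: O with explicit H count 0
  atom 16: C, bond orders sum to 1 (valence 4) → 3 H
Totals → C:8, H:7, F:3, O:4, S:1.
In Hill order: C8H7F3O4S.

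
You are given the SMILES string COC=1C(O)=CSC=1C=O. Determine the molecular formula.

Walk through each heavy atom and fill implicit hydrogens from standard valence (C 4, N 3, O 2, S 2, halogen 1):
  atom 1: C, bond orders sum to 1 (valence 4) → 3 H
  atom 2: O, bond orders sum to 2 (valence 2) → 0 H
  atom 3: C, bond orders sum to 4 (valence 4) → 0 H
  atom 4: C, bond orders sum to 4 (valence 4) → 0 H
  atom 5: O, bond orders sum to 1 (valence 2) → 1 H
  atom 6: C, bond orders sum to 3 (valence 4) → 1 H
  atom 7: S, bond orders sum to 2 (valence 2) → 0 H
  atom 8: C, bond orders sum to 4 (valence 4) → 0 H
  atom 9: C, bond orders sum to 3 (valence 4) → 1 H
  atom 10: O, bond orders sum to 2 (valence 2) → 0 H
Totals → C:6, H:6, O:3, S:1.

C6H6O3S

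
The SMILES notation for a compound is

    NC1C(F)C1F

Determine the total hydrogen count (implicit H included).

5

Walk through each heavy atom and fill implicit hydrogens from standard valence (C 4, N 3, O 2, S 2, halogen 1):
  atom 1: N, bond orders sum to 1 (valence 3) → 2 H
  atom 2: C, bond orders sum to 3 (valence 4) → 1 H
  atom 3: C, bond orders sum to 3 (valence 4) → 1 H
  atom 4: F (halogen, monovalent) → 0 H
  atom 5: C, bond orders sum to 3 (valence 4) → 1 H
  atom 6: F (halogen, monovalent) → 0 H
Total hydrogens: 5.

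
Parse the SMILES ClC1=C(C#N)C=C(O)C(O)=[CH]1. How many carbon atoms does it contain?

Count every carbon token in the SMILES (each C, including those in ring-closure positions and inside branches).
Carbon count: 7.

7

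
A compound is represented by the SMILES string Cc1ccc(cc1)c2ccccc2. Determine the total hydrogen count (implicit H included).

Walk through each heavy atom and fill implicit hydrogens from standard valence (C 4, N 3, O 2, S 2, halogen 1); for lowercase aromatic atoms, an aromatic c carries 1 H when it has two neighbours and 0 H with three, and aromatic n carries 0 H:
  atom 1: C, bond orders sum to 1 (valence 4) → 3 H
  atom 2: aromatic c, 3 neighbours → 0 H
  atom 3: aromatic c, 2 neighbours → 1 H
  atom 4: aromatic c, 2 neighbours → 1 H
  atom 5: aromatic c, 3 neighbours → 0 H
  atom 6: aromatic c, 2 neighbours → 1 H
  atom 7: aromatic c, 2 neighbours → 1 H
  atom 8: aromatic c, 3 neighbours → 0 H
  atom 9: aromatic c, 2 neighbours → 1 H
  atom 10: aromatic c, 2 neighbours → 1 H
  atom 11: aromatic c, 2 neighbours → 1 H
  atom 12: aromatic c, 2 neighbours → 1 H
  atom 13: aromatic c, 2 neighbours → 1 H
Total hydrogens: 12.

12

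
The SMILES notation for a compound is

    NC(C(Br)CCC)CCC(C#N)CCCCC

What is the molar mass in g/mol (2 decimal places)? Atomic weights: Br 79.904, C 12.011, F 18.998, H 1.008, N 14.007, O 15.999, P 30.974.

First, the molecular formula is C14H27BrN2 (counting implicit H from valence).
  Br: 1 × 79.904 = 79.904
  C: 14 × 12.011 = 168.154
  H: 27 × 1.008 = 27.216
  N: 2 × 14.007 = 28.014
Sum: 1×79.904 + 14×12.011 + 27×1.008 + 2×14.007 = 303.288 → 303.29 g/mol.

303.29 g/mol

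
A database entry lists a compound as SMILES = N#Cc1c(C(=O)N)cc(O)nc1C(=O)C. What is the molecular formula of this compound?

Walk through each heavy atom and fill implicit hydrogens from standard valence (C 4, N 3, O 2, S 2, halogen 1); for lowercase aromatic atoms, an aromatic c carries 1 H when it has two neighbours and 0 H with three, and aromatic n carries 0 H:
  atom 1: N, bond orders sum to 3 (valence 3) → 0 H
  atom 2: C, bond orders sum to 4 (valence 4) → 0 H
  atom 3: aromatic c, 3 neighbours → 0 H
  atom 4: aromatic c, 3 neighbours → 0 H
  atom 5: C, bond orders sum to 4 (valence 4) → 0 H
  atom 6: O, bond orders sum to 2 (valence 2) → 0 H
  atom 7: N, bond orders sum to 1 (valence 3) → 2 H
  atom 8: aromatic c, 2 neighbours → 1 H
  atom 9: aromatic c, 3 neighbours → 0 H
  atom 10: O, bond orders sum to 1 (valence 2) → 1 H
  atom 11: aromatic n, 2 neighbours → 0 H
  atom 12: aromatic c, 3 neighbours → 0 H
  atom 13: C, bond orders sum to 4 (valence 4) → 0 H
  atom 14: O, bond orders sum to 2 (valence 2) → 0 H
  atom 15: C, bond orders sum to 1 (valence 4) → 3 H
Totals → C:9, H:7, N:3, O:3.

C9H7N3O3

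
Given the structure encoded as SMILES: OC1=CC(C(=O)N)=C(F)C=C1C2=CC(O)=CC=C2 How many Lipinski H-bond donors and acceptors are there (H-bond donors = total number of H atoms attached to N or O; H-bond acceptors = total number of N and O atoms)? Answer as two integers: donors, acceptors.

Donors: find every N or O and count the H atoms it carries.
  atom 1 (O): bond orders sum to 1 → 1 H
  atom 6 (O): bond orders sum to 2 → 0 H
  atom 7 (N): bond orders sum to 1 → 2 H
  atom 15 (O): bond orders sum to 1 → 1 H
Lipinski HBD = 4.
Acceptors: N atoms = 1, O atoms = 3 → HBA = 4.

4, 4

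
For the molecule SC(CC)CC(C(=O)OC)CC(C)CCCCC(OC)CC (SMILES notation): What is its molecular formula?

Walk through each heavy atom and fill implicit hydrogens from standard valence (C 4, N 3, O 2, S 2, halogen 1):
  atom 1: S, bond orders sum to 1 (valence 2) → 1 H
  atom 2: C, bond orders sum to 3 (valence 4) → 1 H
  atom 3: C, bond orders sum to 2 (valence 4) → 2 H
  atom 4: C, bond orders sum to 1 (valence 4) → 3 H
  atom 5: C, bond orders sum to 2 (valence 4) → 2 H
  atom 6: C, bond orders sum to 3 (valence 4) → 1 H
  atom 7: C, bond orders sum to 4 (valence 4) → 0 H
  atom 8: O, bond orders sum to 2 (valence 2) → 0 H
  atom 9: O, bond orders sum to 2 (valence 2) → 0 H
  atom 10: C, bond orders sum to 1 (valence 4) → 3 H
  atom 11: C, bond orders sum to 2 (valence 4) → 2 H
  atom 12: C, bond orders sum to 3 (valence 4) → 1 H
  atom 13: C, bond orders sum to 1 (valence 4) → 3 H
  atom 14: C, bond orders sum to 2 (valence 4) → 2 H
  atom 15: C, bond orders sum to 2 (valence 4) → 2 H
  atom 16: C, bond orders sum to 2 (valence 4) → 2 H
  atom 17: C, bond orders sum to 2 (valence 4) → 2 H
  atom 18: C, bond orders sum to 3 (valence 4) → 1 H
  atom 19: O, bond orders sum to 2 (valence 2) → 0 H
  atom 20: C, bond orders sum to 1 (valence 4) → 3 H
  atom 21: C, bond orders sum to 2 (valence 4) → 2 H
  atom 22: C, bond orders sum to 1 (valence 4) → 3 H
Totals → C:18, H:36, O:3, S:1.
In Hill order: C18H36O3S.

C18H36O3S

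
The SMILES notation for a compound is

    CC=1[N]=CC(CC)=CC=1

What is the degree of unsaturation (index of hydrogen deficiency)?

Degree of unsaturation = (number of rings) + (number of π bonds).
Ring closures in the SMILES: 1.
π bonds: 3 double bonds (each 1 DoU) → 3 DoU from unsaturation.
Total DoU = 1 + 3 = 4.

4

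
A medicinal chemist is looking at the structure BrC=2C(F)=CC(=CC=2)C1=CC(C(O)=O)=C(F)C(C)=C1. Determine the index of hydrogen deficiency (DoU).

Degree of unsaturation = (number of rings) + (number of π bonds).
Ring closures in the SMILES: 2.
π bonds: 7 double bonds (each 1 DoU) → 7 DoU from unsaturation.
Total DoU = 2 + 7 = 9.

9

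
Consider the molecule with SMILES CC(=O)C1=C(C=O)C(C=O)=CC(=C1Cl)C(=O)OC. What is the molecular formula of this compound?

Walk through each heavy atom and fill implicit hydrogens from standard valence (C 4, N 3, O 2, S 2, halogen 1):
  atom 1: C, bond orders sum to 1 (valence 4) → 3 H
  atom 2: C, bond orders sum to 4 (valence 4) → 0 H
  atom 3: O, bond orders sum to 2 (valence 2) → 0 H
  atom 4: C, bond orders sum to 4 (valence 4) → 0 H
  atom 5: C, bond orders sum to 4 (valence 4) → 0 H
  atom 6: C, bond orders sum to 3 (valence 4) → 1 H
  atom 7: O, bond orders sum to 2 (valence 2) → 0 H
  atom 8: C, bond orders sum to 4 (valence 4) → 0 H
  atom 9: C, bond orders sum to 3 (valence 4) → 1 H
  atom 10: O, bond orders sum to 2 (valence 2) → 0 H
  atom 11: C, bond orders sum to 3 (valence 4) → 1 H
  atom 12: C, bond orders sum to 4 (valence 4) → 0 H
  atom 13: C, bond orders sum to 4 (valence 4) → 0 H
  atom 14: Cl (halogen, monovalent) → 0 H
  atom 15: C, bond orders sum to 4 (valence 4) → 0 H
  atom 16: O, bond orders sum to 2 (valence 2) → 0 H
  atom 17: O, bond orders sum to 2 (valence 2) → 0 H
  atom 18: C, bond orders sum to 1 (valence 4) → 3 H
Totals → C:12, H:9, Cl:1, O:5.

C12H9ClO5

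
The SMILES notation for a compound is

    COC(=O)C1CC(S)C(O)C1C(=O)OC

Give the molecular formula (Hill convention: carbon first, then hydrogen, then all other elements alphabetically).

C9H14O5S

Walk through each heavy atom and fill implicit hydrogens from standard valence (C 4, N 3, O 2, S 2, halogen 1):
  atom 1: C, bond orders sum to 1 (valence 4) → 3 H
  atom 2: O, bond orders sum to 2 (valence 2) → 0 H
  atom 3: C, bond orders sum to 4 (valence 4) → 0 H
  atom 4: O, bond orders sum to 2 (valence 2) → 0 H
  atom 5: C, bond orders sum to 3 (valence 4) → 1 H
  atom 6: C, bond orders sum to 2 (valence 4) → 2 H
  atom 7: C, bond orders sum to 3 (valence 4) → 1 H
  atom 8: S, bond orders sum to 1 (valence 2) → 1 H
  atom 9: C, bond orders sum to 3 (valence 4) → 1 H
  atom 10: O, bond orders sum to 1 (valence 2) → 1 H
  atom 11: C, bond orders sum to 3 (valence 4) → 1 H
  atom 12: C, bond orders sum to 4 (valence 4) → 0 H
  atom 13: O, bond orders sum to 2 (valence 2) → 0 H
  atom 14: O, bond orders sum to 2 (valence 2) → 0 H
  atom 15: C, bond orders sum to 1 (valence 4) → 3 H
Totals → C:9, H:14, O:5, S:1.
In Hill order: C9H14O5S.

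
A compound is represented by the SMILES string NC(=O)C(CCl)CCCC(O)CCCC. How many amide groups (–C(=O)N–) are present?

The amide motif appears at heavy-atom position 2 in the SMILES.
Other groups present: 1 hydroxyl.
Amide count: 1.

1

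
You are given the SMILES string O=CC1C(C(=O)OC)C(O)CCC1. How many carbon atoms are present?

9

Count every carbon token in the SMILES (each C, including those in ring-closure positions and inside branches).
Carbon count: 9.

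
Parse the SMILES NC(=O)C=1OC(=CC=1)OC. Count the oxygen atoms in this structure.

Scan the SMILES for O atoms (remember two-letter symbols like Cl and Br are single atoms).
Oxygen count: 3.

3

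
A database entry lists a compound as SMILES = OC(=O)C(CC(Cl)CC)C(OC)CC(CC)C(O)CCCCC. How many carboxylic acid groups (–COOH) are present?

1

The carboxylic acid motif appears at heavy-atom position 2 in the SMILES.
Other groups present: 1 ether, 1 hydroxyl.
Carboxylic acid count: 1.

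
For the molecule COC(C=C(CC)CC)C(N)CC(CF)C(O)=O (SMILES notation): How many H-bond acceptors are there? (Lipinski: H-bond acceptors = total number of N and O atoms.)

N atoms: 1; O atoms: 3.
Lipinski HBA = 1 + 3 = 4.

4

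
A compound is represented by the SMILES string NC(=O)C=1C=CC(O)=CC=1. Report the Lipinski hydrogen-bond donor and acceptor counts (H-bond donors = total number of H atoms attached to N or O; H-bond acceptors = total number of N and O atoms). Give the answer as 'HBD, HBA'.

Donors: find every N or O and count the H atoms it carries.
  atom 1 (N): bond orders sum to 1 → 2 H
  atom 3 (O): bond orders sum to 2 → 0 H
  atom 8 (O): bond orders sum to 1 → 1 H
Lipinski HBD = 3.
Acceptors: N atoms = 1, O atoms = 2 → HBA = 3.

3, 3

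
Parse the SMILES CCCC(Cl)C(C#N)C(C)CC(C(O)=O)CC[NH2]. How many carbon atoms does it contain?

13

Count every carbon token in the SMILES (each C, including those in ring-closure positions and inside branches).
Carbon count: 13.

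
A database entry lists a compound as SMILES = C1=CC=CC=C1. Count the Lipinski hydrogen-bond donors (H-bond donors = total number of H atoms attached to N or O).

Donors: find every N or O and count the H atoms it carries.
  (no N or O atoms present)
Lipinski HBD = 0.

0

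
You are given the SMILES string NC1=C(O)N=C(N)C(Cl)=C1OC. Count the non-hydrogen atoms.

Every atom symbol written in the SMILES (organic subset) is one heavy atom; implicit H are not written.
Heavy atoms by element → C:6, Cl:1, N:3, O:2.
Total: 12.

12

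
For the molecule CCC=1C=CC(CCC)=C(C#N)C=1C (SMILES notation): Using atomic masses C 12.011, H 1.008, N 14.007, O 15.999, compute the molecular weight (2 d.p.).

First, the molecular formula is C13H17N (counting implicit H from valence).
  C: 13 × 12.011 = 156.143
  H: 17 × 1.008 = 17.136
  N: 1 × 14.007 = 14.007
Sum: 13×12.011 + 17×1.008 + 1×14.007 = 187.286 → 187.29 g/mol.

187.29 g/mol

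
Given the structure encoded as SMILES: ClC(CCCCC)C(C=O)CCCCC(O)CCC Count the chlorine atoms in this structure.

Scan the SMILES for Cl atoms (remember two-letter symbols like Cl and Br are single atoms).
Chlorine count: 1.

1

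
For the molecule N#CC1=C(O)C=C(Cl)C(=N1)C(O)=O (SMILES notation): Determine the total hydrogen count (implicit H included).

3

Walk through each heavy atom and fill implicit hydrogens from standard valence (C 4, N 3, O 2, S 2, halogen 1):
  atom 1: N, bond orders sum to 3 (valence 3) → 0 H
  atom 2: C, bond orders sum to 4 (valence 4) → 0 H
  atom 3: C, bond orders sum to 4 (valence 4) → 0 H
  atom 4: C, bond orders sum to 4 (valence 4) → 0 H
  atom 5: O, bond orders sum to 1 (valence 2) → 1 H
  atom 6: C, bond orders sum to 3 (valence 4) → 1 H
  atom 7: C, bond orders sum to 4 (valence 4) → 0 H
  atom 8: Cl (halogen, monovalent) → 0 H
  atom 9: C, bond orders sum to 4 (valence 4) → 0 H
  atom 10: N, bond orders sum to 3 (valence 3) → 0 H
  atom 11: C, bond orders sum to 4 (valence 4) → 0 H
  atom 12: O, bond orders sum to 1 (valence 2) → 1 H
  atom 13: O, bond orders sum to 2 (valence 2) → 0 H
Total hydrogens: 3.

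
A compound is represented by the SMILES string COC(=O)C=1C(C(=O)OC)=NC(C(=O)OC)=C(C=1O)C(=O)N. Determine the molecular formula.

C12H12N2O8

Walk through each heavy atom and fill implicit hydrogens from standard valence (C 4, N 3, O 2, S 2, halogen 1):
  atom 1: C, bond orders sum to 1 (valence 4) → 3 H
  atom 2: O, bond orders sum to 2 (valence 2) → 0 H
  atom 3: C, bond orders sum to 4 (valence 4) → 0 H
  atom 4: O, bond orders sum to 2 (valence 2) → 0 H
  atom 5: C, bond orders sum to 4 (valence 4) → 0 H
  atom 6: C, bond orders sum to 4 (valence 4) → 0 H
  atom 7: C, bond orders sum to 4 (valence 4) → 0 H
  atom 8: O, bond orders sum to 2 (valence 2) → 0 H
  atom 9: O, bond orders sum to 2 (valence 2) → 0 H
  atom 10: C, bond orders sum to 1 (valence 4) → 3 H
  atom 11: N, bond orders sum to 3 (valence 3) → 0 H
  atom 12: C, bond orders sum to 4 (valence 4) → 0 H
  atom 13: C, bond orders sum to 4 (valence 4) → 0 H
  atom 14: O, bond orders sum to 2 (valence 2) → 0 H
  atom 15: O, bond orders sum to 2 (valence 2) → 0 H
  atom 16: C, bond orders sum to 1 (valence 4) → 3 H
  atom 17: C, bond orders sum to 4 (valence 4) → 0 H
  atom 18: C, bond orders sum to 4 (valence 4) → 0 H
  atom 19: O, bond orders sum to 1 (valence 2) → 1 H
  atom 20: C, bond orders sum to 4 (valence 4) → 0 H
  atom 21: O, bond orders sum to 2 (valence 2) → 0 H
  atom 22: N, bond orders sum to 1 (valence 3) → 2 H
Totals → C:12, H:12, N:2, O:8.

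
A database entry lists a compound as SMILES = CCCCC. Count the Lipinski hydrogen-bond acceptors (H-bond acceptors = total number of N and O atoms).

0

N atoms: 0; O atoms: 0.
Lipinski HBA = 0 + 0 = 0.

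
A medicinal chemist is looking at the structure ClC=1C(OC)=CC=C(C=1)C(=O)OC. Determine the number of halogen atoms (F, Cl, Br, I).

Halogen atoms appear at heavy-atom position 1 (1×Cl).
Other groups present: 1 ester, 1 ether.
Halogen count: 1.

1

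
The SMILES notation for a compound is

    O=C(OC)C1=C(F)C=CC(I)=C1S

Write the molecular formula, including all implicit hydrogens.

Walk through each heavy atom and fill implicit hydrogens from standard valence (C 4, N 3, O 2, S 2, halogen 1):
  atom 1: O, bond orders sum to 2 (valence 2) → 0 H
  atom 2: C, bond orders sum to 4 (valence 4) → 0 H
  atom 3: O, bond orders sum to 2 (valence 2) → 0 H
  atom 4: C, bond orders sum to 1 (valence 4) → 3 H
  atom 5: C, bond orders sum to 4 (valence 4) → 0 H
  atom 6: C, bond orders sum to 4 (valence 4) → 0 H
  atom 7: F (halogen, monovalent) → 0 H
  atom 8: C, bond orders sum to 3 (valence 4) → 1 H
  atom 9: C, bond orders sum to 3 (valence 4) → 1 H
  atom 10: C, bond orders sum to 4 (valence 4) → 0 H
  atom 11: I (halogen, monovalent) → 0 H
  atom 12: C, bond orders sum to 4 (valence 4) → 0 H
  atom 13: S, bond orders sum to 1 (valence 2) → 1 H
Totals → C:8, H:6, F:1, I:1, O:2, S:1.
In Hill order: C8H6FIO2S.

C8H6FIO2S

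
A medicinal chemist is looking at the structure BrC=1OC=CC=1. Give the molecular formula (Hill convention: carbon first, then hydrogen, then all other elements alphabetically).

Walk through each heavy atom and fill implicit hydrogens from standard valence (C 4, N 3, O 2, S 2, halogen 1):
  atom 1: Br (halogen, monovalent) → 0 H
  atom 2: C, bond orders sum to 4 (valence 4) → 0 H
  atom 3: O, bond orders sum to 2 (valence 2) → 0 H
  atom 4: C, bond orders sum to 3 (valence 4) → 1 H
  atom 5: C, bond orders sum to 3 (valence 4) → 1 H
  atom 6: C, bond orders sum to 3 (valence 4) → 1 H
Totals → C:4, H:3, Br:1, O:1.

C4H3BrO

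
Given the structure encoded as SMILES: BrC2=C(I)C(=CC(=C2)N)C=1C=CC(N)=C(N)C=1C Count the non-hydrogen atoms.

Every atom symbol written in the SMILES (organic subset) is one heavy atom; implicit H are not written.
Heavy atoms by element → Br:1, C:13, I:1, N:3.
Total: 18.

18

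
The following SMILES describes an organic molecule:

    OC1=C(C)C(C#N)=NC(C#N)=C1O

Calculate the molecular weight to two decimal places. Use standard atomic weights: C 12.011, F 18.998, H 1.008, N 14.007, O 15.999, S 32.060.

First, the molecular formula is C8H5N3O2 (counting implicit H from valence).
  C: 8 × 12.011 = 96.088
  H: 5 × 1.008 = 5.040
  N: 3 × 14.007 = 42.021
  O: 2 × 15.999 = 31.998
Sum: 8×12.011 + 5×1.008 + 3×14.007 + 2×15.999 = 175.147 → 175.15 g/mol.

175.15 g/mol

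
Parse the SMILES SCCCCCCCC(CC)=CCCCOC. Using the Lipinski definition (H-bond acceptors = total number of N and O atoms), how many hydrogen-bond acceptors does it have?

N atoms: 0; O atoms: 1.
Lipinski HBA = 0 + 1 = 1.

1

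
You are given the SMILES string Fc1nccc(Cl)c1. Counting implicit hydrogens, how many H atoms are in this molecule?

Walk through each heavy atom and fill implicit hydrogens from standard valence (C 4, N 3, O 2, S 2, halogen 1); for lowercase aromatic atoms, an aromatic c carries 1 H when it has two neighbours and 0 H with three, and aromatic n carries 0 H:
  atom 1: F (halogen, monovalent) → 0 H
  atom 2: aromatic c, 3 neighbours → 0 H
  atom 3: aromatic n, 2 neighbours → 0 H
  atom 4: aromatic c, 2 neighbours → 1 H
  atom 5: aromatic c, 2 neighbours → 1 H
  atom 6: aromatic c, 3 neighbours → 0 H
  atom 7: Cl (halogen, monovalent) → 0 H
  atom 8: aromatic c, 2 neighbours → 1 H
Total hydrogens: 3.

3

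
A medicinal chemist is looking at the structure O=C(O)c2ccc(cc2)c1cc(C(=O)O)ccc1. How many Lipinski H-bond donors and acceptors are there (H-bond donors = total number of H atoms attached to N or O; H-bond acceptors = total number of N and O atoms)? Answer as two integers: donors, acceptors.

Donors: find every N or O and count the H atoms it carries.
  atom 1 (O): bond orders sum to 2 → 0 H
  atom 3 (O): bond orders sum to 1 → 1 H
  atom 14 (O): bond orders sum to 2 → 0 H
  atom 15 (O): bond orders sum to 1 → 1 H
Lipinski HBD = 2.
Acceptors: N atoms = 0, O atoms = 4 → HBA = 4.

2, 4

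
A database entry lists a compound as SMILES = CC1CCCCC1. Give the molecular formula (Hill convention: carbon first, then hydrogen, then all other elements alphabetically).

Walk through each heavy atom and fill implicit hydrogens from standard valence (C 4, N 3, O 2, S 2, halogen 1):
  atom 1: C, bond orders sum to 1 (valence 4) → 3 H
  atom 2: C, bond orders sum to 3 (valence 4) → 1 H
  atom 3: C, bond orders sum to 2 (valence 4) → 2 H
  atom 4: C, bond orders sum to 2 (valence 4) → 2 H
  atom 5: C, bond orders sum to 2 (valence 4) → 2 H
  atom 6: C, bond orders sum to 2 (valence 4) → 2 H
  atom 7: C, bond orders sum to 2 (valence 4) → 2 H
Totals → C:7, H:14.
In Hill order: C7H14.

C7H14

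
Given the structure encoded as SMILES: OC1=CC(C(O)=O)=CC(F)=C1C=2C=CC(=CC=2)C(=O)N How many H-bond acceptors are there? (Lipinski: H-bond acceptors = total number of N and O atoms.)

N atoms: 1; O atoms: 4.
Lipinski HBA = 1 + 4 = 5.

5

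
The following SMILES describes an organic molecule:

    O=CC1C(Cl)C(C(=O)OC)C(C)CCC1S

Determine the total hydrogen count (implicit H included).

Walk through each heavy atom and fill implicit hydrogens from standard valence (C 4, N 3, O 2, S 2, halogen 1):
  atom 1: O, bond orders sum to 2 (valence 2) → 0 H
  atom 2: C, bond orders sum to 3 (valence 4) → 1 H
  atom 3: C, bond orders sum to 3 (valence 4) → 1 H
  atom 4: C, bond orders sum to 3 (valence 4) → 1 H
  atom 5: Cl (halogen, monovalent) → 0 H
  atom 6: C, bond orders sum to 3 (valence 4) → 1 H
  atom 7: C, bond orders sum to 4 (valence 4) → 0 H
  atom 8: O, bond orders sum to 2 (valence 2) → 0 H
  atom 9: O, bond orders sum to 2 (valence 2) → 0 H
  atom 10: C, bond orders sum to 1 (valence 4) → 3 H
  atom 11: C, bond orders sum to 3 (valence 4) → 1 H
  atom 12: C, bond orders sum to 1 (valence 4) → 3 H
  atom 13: C, bond orders sum to 2 (valence 4) → 2 H
  atom 14: C, bond orders sum to 2 (valence 4) → 2 H
  atom 15: C, bond orders sum to 3 (valence 4) → 1 H
  atom 16: S, bond orders sum to 1 (valence 2) → 1 H
Total hydrogens: 17.

17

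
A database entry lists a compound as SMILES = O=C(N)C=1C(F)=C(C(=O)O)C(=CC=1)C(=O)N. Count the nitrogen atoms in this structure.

Scan the SMILES for N atoms (remember two-letter symbols like Cl and Br are single atoms).
Nitrogen count: 2.

2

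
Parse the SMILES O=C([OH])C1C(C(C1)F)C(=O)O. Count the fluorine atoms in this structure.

1

Scan the SMILES for F atoms (remember two-letter symbols like Cl and Br are single atoms).
Fluorine count: 1.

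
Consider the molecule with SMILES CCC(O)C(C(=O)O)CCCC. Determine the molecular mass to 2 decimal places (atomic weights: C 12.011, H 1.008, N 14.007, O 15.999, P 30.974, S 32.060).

174.24 g/mol

First, the molecular formula is C9H18O3 (counting implicit H from valence).
  C: 9 × 12.011 = 108.099
  H: 18 × 1.008 = 18.144
  O: 3 × 15.999 = 47.997
Sum: 9×12.011 + 18×1.008 + 3×15.999 = 174.240 → 174.24 g/mol.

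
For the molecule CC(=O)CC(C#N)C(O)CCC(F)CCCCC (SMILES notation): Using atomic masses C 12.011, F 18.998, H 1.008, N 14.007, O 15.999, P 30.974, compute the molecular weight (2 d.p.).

257.35 g/mol

First, the molecular formula is C14H24FNO2 (counting implicit H from valence).
  C: 14 × 12.011 = 168.154
  F: 1 × 18.998 = 18.998
  H: 24 × 1.008 = 24.192
  N: 1 × 14.007 = 14.007
  O: 2 × 15.999 = 31.998
Sum: 14×12.011 + 1×18.998 + 24×1.008 + 1×14.007 + 2×15.999 = 257.349 → 257.35 g/mol.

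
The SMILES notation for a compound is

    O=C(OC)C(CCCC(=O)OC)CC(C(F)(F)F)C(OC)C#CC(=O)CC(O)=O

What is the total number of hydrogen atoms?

23

Walk through each heavy atom and fill implicit hydrogens from standard valence (C 4, N 3, O 2, S 2, halogen 1):
  atom 1: O, bond orders sum to 2 (valence 2) → 0 H
  atom 2: C, bond orders sum to 4 (valence 4) → 0 H
  atom 3: O, bond orders sum to 2 (valence 2) → 0 H
  atom 4: C, bond orders sum to 1 (valence 4) → 3 H
  atom 5: C, bond orders sum to 3 (valence 4) → 1 H
  atom 6: C, bond orders sum to 2 (valence 4) → 2 H
  atom 7: C, bond orders sum to 2 (valence 4) → 2 H
  atom 8: C, bond orders sum to 2 (valence 4) → 2 H
  atom 9: C, bond orders sum to 4 (valence 4) → 0 H
  atom 10: O, bond orders sum to 2 (valence 2) → 0 H
  atom 11: O, bond orders sum to 2 (valence 2) → 0 H
  atom 12: C, bond orders sum to 1 (valence 4) → 3 H
  atom 13: C, bond orders sum to 2 (valence 4) → 2 H
  atom 14: C, bond orders sum to 3 (valence 4) → 1 H
  atom 15: C, bond orders sum to 4 (valence 4) → 0 H
  atom 16: F (halogen, monovalent) → 0 H
  atom 17: F (halogen, monovalent) → 0 H
  atom 18: F (halogen, monovalent) → 0 H
  atom 19: C, bond orders sum to 3 (valence 4) → 1 H
  atom 20: O, bond orders sum to 2 (valence 2) → 0 H
  atom 21: C, bond orders sum to 1 (valence 4) → 3 H
  atom 22: C, bond orders sum to 4 (valence 4) → 0 H
  atom 23: C, bond orders sum to 4 (valence 4) → 0 H
  atom 24: C, bond orders sum to 4 (valence 4) → 0 H
  atom 25: O, bond orders sum to 2 (valence 2) → 0 H
  atom 26: C, bond orders sum to 2 (valence 4) → 2 H
  atom 27: C, bond orders sum to 4 (valence 4) → 0 H
  atom 28: O, bond orders sum to 1 (valence 2) → 1 H
  atom 29: O, bond orders sum to 2 (valence 2) → 0 H
Total hydrogens: 23.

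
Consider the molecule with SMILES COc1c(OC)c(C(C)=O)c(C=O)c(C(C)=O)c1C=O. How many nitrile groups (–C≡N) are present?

0

Scan the SMILES for the nitrile motif — none present.
Groups that are present: 2 aldehyde, 2 ether, 2 ketone.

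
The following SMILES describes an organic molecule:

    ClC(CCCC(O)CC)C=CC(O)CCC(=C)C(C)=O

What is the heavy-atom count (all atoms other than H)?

20

Every atom symbol written in the SMILES (organic subset) is one heavy atom; implicit H are not written.
Heavy atoms by element → C:16, Cl:1, O:3.
Total: 20.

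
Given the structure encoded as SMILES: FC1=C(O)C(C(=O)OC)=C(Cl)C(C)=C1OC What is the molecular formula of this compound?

C10H10ClFO4

Walk through each heavy atom and fill implicit hydrogens from standard valence (C 4, N 3, O 2, S 2, halogen 1):
  atom 1: F (halogen, monovalent) → 0 H
  atom 2: C, bond orders sum to 4 (valence 4) → 0 H
  atom 3: C, bond orders sum to 4 (valence 4) → 0 H
  atom 4: O, bond orders sum to 1 (valence 2) → 1 H
  atom 5: C, bond orders sum to 4 (valence 4) → 0 H
  atom 6: C, bond orders sum to 4 (valence 4) → 0 H
  atom 7: O, bond orders sum to 2 (valence 2) → 0 H
  atom 8: O, bond orders sum to 2 (valence 2) → 0 H
  atom 9: C, bond orders sum to 1 (valence 4) → 3 H
  atom 10: C, bond orders sum to 4 (valence 4) → 0 H
  atom 11: Cl (halogen, monovalent) → 0 H
  atom 12: C, bond orders sum to 4 (valence 4) → 0 H
  atom 13: C, bond orders sum to 1 (valence 4) → 3 H
  atom 14: C, bond orders sum to 4 (valence 4) → 0 H
  atom 15: O, bond orders sum to 2 (valence 2) → 0 H
  atom 16: C, bond orders sum to 1 (valence 4) → 3 H
Totals → C:10, H:10, Cl:1, F:1, O:4.
In Hill order: C10H10ClFO4.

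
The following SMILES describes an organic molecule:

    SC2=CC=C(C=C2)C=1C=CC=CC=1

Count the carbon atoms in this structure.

12

Count every carbon token in the SMILES (each C, including those in ring-closure positions and inside branches).
Carbon count: 12.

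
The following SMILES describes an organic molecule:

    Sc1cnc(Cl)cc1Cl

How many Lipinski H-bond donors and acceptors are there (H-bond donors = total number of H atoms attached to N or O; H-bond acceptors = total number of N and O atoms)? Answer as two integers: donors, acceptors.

Donors: find every N or O and count the H atoms it carries.
  atom 4 (N): bond orders sum to 3 → 0 H
Lipinski HBD = 0.
Acceptors: N atoms = 1, O atoms = 0 → HBA = 1.

0, 1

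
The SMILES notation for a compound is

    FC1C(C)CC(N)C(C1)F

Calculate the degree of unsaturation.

Degree of unsaturation = (number of rings) + (number of π bonds).
Ring closures in the SMILES: 1.
π bonds: none → 0 DoU from unsaturation.
Total DoU = 1 + 0 = 1.

1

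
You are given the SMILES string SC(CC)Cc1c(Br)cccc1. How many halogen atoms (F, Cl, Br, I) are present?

1

Halogen atoms appear at heavy-atom position 8 (1×Br).
Other groups present: 1 thiol.
Halogen count: 1.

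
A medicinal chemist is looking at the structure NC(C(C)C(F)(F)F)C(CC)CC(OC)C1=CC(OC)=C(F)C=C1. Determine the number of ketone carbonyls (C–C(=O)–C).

0

Scan the SMILES for the ketone motif — none present.
Groups that are present: 2 ether, 1 primary amine.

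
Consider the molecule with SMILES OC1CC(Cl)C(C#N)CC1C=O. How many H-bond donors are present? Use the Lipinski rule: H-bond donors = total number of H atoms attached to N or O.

Donors: find every N or O and count the H atoms it carries.
  atom 1 (O): bond orders sum to 1 → 1 H
  atom 8 (N): bond orders sum to 3 → 0 H
  atom 12 (O): bond orders sum to 2 → 0 H
Lipinski HBD = 1.

1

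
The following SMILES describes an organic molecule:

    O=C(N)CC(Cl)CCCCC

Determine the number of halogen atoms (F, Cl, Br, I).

1

Halogen atoms appear at heavy-atom position 6 (1×Cl).
Other groups present: 1 amide.
Halogen count: 1.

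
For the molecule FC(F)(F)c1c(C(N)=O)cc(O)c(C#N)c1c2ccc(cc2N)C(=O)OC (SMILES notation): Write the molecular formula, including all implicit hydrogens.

C17H12F3N3O4

Walk through each heavy atom and fill implicit hydrogens from standard valence (C 4, N 3, O 2, S 2, halogen 1); for lowercase aromatic atoms, an aromatic c carries 1 H when it has two neighbours and 0 H with three, and aromatic n carries 0 H:
  atom 1: F (halogen, monovalent) → 0 H
  atom 2: C, bond orders sum to 4 (valence 4) → 0 H
  atom 3: F (halogen, monovalent) → 0 H
  atom 4: F (halogen, monovalent) → 0 H
  atom 5: aromatic c, 3 neighbours → 0 H
  atom 6: aromatic c, 3 neighbours → 0 H
  atom 7: C, bond orders sum to 4 (valence 4) → 0 H
  atom 8: N, bond orders sum to 1 (valence 3) → 2 H
  atom 9: O, bond orders sum to 2 (valence 2) → 0 H
  atom 10: aromatic c, 2 neighbours → 1 H
  atom 11: aromatic c, 3 neighbours → 0 H
  atom 12: O, bond orders sum to 1 (valence 2) → 1 H
  atom 13: aromatic c, 3 neighbours → 0 H
  atom 14: C, bond orders sum to 4 (valence 4) → 0 H
  atom 15: N, bond orders sum to 3 (valence 3) → 0 H
  atom 16: aromatic c, 3 neighbours → 0 H
  atom 17: aromatic c, 3 neighbours → 0 H
  atom 18: aromatic c, 2 neighbours → 1 H
  atom 19: aromatic c, 2 neighbours → 1 H
  atom 20: aromatic c, 3 neighbours → 0 H
  atom 21: aromatic c, 2 neighbours → 1 H
  atom 22: aromatic c, 3 neighbours → 0 H
  atom 23: N, bond orders sum to 1 (valence 3) → 2 H
  atom 24: C, bond orders sum to 4 (valence 4) → 0 H
  atom 25: O, bond orders sum to 2 (valence 2) → 0 H
  atom 26: O, bond orders sum to 2 (valence 2) → 0 H
  atom 27: C, bond orders sum to 1 (valence 4) → 3 H
Totals → C:17, H:12, F:3, N:3, O:4.
In Hill order: C17H12F3N3O4.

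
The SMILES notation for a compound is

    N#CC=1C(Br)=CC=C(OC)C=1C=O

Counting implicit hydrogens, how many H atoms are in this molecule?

Walk through each heavy atom and fill implicit hydrogens from standard valence (C 4, N 3, O 2, S 2, halogen 1):
  atom 1: N, bond orders sum to 3 (valence 3) → 0 H
  atom 2: C, bond orders sum to 4 (valence 4) → 0 H
  atom 3: C, bond orders sum to 4 (valence 4) → 0 H
  atom 4: C, bond orders sum to 4 (valence 4) → 0 H
  atom 5: Br (halogen, monovalent) → 0 H
  atom 6: C, bond orders sum to 3 (valence 4) → 1 H
  atom 7: C, bond orders sum to 3 (valence 4) → 1 H
  atom 8: C, bond orders sum to 4 (valence 4) → 0 H
  atom 9: O, bond orders sum to 2 (valence 2) → 0 H
  atom 10: C, bond orders sum to 1 (valence 4) → 3 H
  atom 11: C, bond orders sum to 4 (valence 4) → 0 H
  atom 12: C, bond orders sum to 3 (valence 4) → 1 H
  atom 13: O, bond orders sum to 2 (valence 2) → 0 H
Total hydrogens: 6.

6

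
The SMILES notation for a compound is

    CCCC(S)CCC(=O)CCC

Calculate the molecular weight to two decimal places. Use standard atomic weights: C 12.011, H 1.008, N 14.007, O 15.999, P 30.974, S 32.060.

188.33 g/mol

First, the molecular formula is C10H20OS (counting implicit H from valence).
  C: 10 × 12.011 = 120.110
  H: 20 × 1.008 = 20.160
  O: 1 × 15.999 = 15.999
  S: 1 × 32.060 = 32.060
Sum: 10×12.011 + 20×1.008 + 1×15.999 + 1×32.060 = 188.329 → 188.33 g/mol.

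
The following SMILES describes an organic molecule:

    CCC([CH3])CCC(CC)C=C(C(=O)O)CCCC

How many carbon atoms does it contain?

16

Count every carbon token in the SMILES (each C, including those in ring-closure positions and inside branches).
Carbon count: 16.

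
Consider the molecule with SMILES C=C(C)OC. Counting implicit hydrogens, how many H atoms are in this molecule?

8

Walk through each heavy atom and fill implicit hydrogens from standard valence (C 4, N 3, O 2, S 2, halogen 1):
  atom 1: C, bond orders sum to 2 (valence 4) → 2 H
  atom 2: C, bond orders sum to 4 (valence 4) → 0 H
  atom 3: C, bond orders sum to 1 (valence 4) → 3 H
  atom 4: O, bond orders sum to 2 (valence 2) → 0 H
  atom 5: C, bond orders sum to 1 (valence 4) → 3 H
Total hydrogens: 8.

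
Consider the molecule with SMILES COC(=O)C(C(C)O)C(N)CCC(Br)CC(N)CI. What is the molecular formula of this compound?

Walk through each heavy atom and fill implicit hydrogens from standard valence (C 4, N 3, O 2, S 2, halogen 1):
  atom 1: C, bond orders sum to 1 (valence 4) → 3 H
  atom 2: O, bond orders sum to 2 (valence 2) → 0 H
  atom 3: C, bond orders sum to 4 (valence 4) → 0 H
  atom 4: O, bond orders sum to 2 (valence 2) → 0 H
  atom 5: C, bond orders sum to 3 (valence 4) → 1 H
  atom 6: C, bond orders sum to 3 (valence 4) → 1 H
  atom 7: C, bond orders sum to 1 (valence 4) → 3 H
  atom 8: O, bond orders sum to 1 (valence 2) → 1 H
  atom 9: C, bond orders sum to 3 (valence 4) → 1 H
  atom 10: N, bond orders sum to 1 (valence 3) → 2 H
  atom 11: C, bond orders sum to 2 (valence 4) → 2 H
  atom 12: C, bond orders sum to 2 (valence 4) → 2 H
  atom 13: C, bond orders sum to 3 (valence 4) → 1 H
  atom 14: Br (halogen, monovalent) → 0 H
  atom 15: C, bond orders sum to 2 (valence 4) → 2 H
  atom 16: C, bond orders sum to 3 (valence 4) → 1 H
  atom 17: N, bond orders sum to 1 (valence 3) → 2 H
  atom 18: C, bond orders sum to 2 (valence 4) → 2 H
  atom 19: I (halogen, monovalent) → 0 H
Totals → C:12, H:24, Br:1, I:1, N:2, O:3.

C12H24BrIN2O3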